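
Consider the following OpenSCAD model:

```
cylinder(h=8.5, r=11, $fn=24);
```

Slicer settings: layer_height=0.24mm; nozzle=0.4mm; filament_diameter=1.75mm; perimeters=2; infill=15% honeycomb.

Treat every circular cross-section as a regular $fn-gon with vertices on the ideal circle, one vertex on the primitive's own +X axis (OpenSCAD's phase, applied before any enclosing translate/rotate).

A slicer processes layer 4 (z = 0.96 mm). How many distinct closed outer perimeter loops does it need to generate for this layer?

At z = 0.96 mm: the r=11 cylinder contributes a regular 24-gon of circumradius 11. The result has 1 disconnected region.

1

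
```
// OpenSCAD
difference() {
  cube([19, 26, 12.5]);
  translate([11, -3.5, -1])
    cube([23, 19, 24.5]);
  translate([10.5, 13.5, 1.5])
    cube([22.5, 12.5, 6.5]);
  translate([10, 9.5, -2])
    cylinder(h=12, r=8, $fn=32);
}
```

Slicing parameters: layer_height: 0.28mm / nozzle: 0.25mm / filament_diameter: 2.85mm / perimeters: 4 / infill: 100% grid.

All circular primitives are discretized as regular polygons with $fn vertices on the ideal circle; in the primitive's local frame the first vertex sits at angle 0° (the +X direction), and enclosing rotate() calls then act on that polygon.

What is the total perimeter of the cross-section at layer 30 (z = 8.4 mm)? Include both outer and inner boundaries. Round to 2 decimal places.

103.69 mm

At z = 8.4 mm: the 19×26 cube contributes its full rectangle (perimeter 90.00 mm); the cube at (11, -3.5) is present — its section is the full 23×19 rectangle (perimeter 84.00 mm); the cube at (10.5, 13.5) is not intersected at this z (z outside [1.5, 8]); the cylinder at (10, 9.5): section is a regular 32-gon, circumradius r=8 (perimeter = 2·32·8.000·sin(180°/32) = 50.18 mm); After the difference (first − rest): starting from the 19×26 cube, the 23×19 cube at (11, -3.5) partially overlaps it — only the 124.00 mm² overlap (of its 437.00 mm²) is removed, clipping the outline; the r=8 cylinder at (10, 9.5) partially overlaps it — only the 120.94 mm² overlap (of its 199.77 mm²) is removed, clipping the outline — boundary = 103.69 mm. Overall, the cross-section is a single solid region. Total boundary length (outer) = 103.69 mm.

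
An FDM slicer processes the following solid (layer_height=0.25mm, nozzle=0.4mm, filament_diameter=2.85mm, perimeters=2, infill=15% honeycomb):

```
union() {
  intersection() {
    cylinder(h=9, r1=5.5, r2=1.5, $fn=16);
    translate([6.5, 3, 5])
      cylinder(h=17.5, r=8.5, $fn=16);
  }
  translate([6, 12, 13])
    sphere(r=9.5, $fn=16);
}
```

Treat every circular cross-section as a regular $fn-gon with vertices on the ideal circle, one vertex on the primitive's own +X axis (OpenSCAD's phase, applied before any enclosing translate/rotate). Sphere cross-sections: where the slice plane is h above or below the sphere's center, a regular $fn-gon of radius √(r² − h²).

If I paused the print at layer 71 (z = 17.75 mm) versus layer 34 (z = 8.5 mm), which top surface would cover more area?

Layer 71 (z = 17.75): the cone is not intersected at this z (z outside [0, 9]); the r=8.5 cylinder at (6.5, 3) contributes a regular 16-gon of circumradius 8.5 (area = (16/2)·8.500²·sin(360°/16) = 221.19 mm²); Keeping only the common overlap: at least one operand is absent at this height, so nothing remains; the sphere at (6, 12): section is a regular 16-gon, circumradius = √(r²−h²) = √(9.5²−4.75²) = 8.227 (area = (16/2)·8.227²·sin(360°/16) = 207.22 mm²); Combining (union): only the r=9.5 sphere at (6, 12) is present, so the union is just that shape — area = 207.22 mm². So its area = 207.22 mm². Layer 34 (z = 8.5): the cone (r1=5.5→r2=1.5) has section circumradius 1.722 here — a regular 16-gon (area = (16/2)·1.722²·sin(360°/16) = 9.08 mm²); the r=8.5 cylinder at (6.5, 3) contributes a regular 16-gon of circumradius 8.5 (area = (16/2)·8.500²·sin(360°/16) = 221.19 mm²); Taking the intersection: the r=8.5 cylinder at (6.5, 3) partially overlaps the cone; clipping to the common part keeps 8.28 mm² — area = 8.28 mm²; the r=9.5 sphere at (6, 12) slices to a regular 16-gon of circumradius 8.367 (√(r²−h²) with h=4.5 from center) (area = (16/2)·8.367²·sin(360°/16) = 214.30 mm²); Merging all regions: the 2 present regions are separate (no shared area or edge), so areas and boundary lengths simply add and each stays a separate island — area = 222.59 mm². So its area = 222.59 mm². Layer 34 is larger (222.59 vs 207.22 mm²).

layer 34 (z = 8.5 mm)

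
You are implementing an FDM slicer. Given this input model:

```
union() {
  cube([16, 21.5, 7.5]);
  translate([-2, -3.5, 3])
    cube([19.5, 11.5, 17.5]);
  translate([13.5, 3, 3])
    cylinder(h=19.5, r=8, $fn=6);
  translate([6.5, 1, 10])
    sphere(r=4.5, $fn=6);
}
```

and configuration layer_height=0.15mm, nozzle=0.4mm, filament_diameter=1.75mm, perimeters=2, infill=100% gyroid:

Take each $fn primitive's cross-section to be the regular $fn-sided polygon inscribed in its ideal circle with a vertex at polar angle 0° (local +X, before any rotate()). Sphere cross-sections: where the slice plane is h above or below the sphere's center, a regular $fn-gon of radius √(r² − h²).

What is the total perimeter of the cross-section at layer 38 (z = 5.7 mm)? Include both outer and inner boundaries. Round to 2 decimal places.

91.82 mm

At z = 5.7 mm: the 16×21.5 cube contributes its full rectangle (perimeter 75.00 mm); the cube at (-2, -3.5) is present — its section is the full 19.5×11.5 rectangle (perimeter 62.00 mm); the cylinder at (13.5, 3): section is a regular 6-gon, circumradius r=8 (perimeter = 2·6·8.000·sin(180°/6) = 48.00 mm); the r=4.5 sphere at (6.5, 1) contributes a regular 6-gon of circumradius √(4.5²−4.3²) = 1.327 (perimeter = 2·6·1.327·sin(180°/6) = 7.96 mm); Combining (union): the regions partially overlap (shared area 264.77 mm²), so the edge portions inside another operand are dropped and the merged outline is re-measured after clipping — boundary = 91.82 mm. Overall, the cross-section is a single solid region. Total boundary length (outer) = 91.82 mm.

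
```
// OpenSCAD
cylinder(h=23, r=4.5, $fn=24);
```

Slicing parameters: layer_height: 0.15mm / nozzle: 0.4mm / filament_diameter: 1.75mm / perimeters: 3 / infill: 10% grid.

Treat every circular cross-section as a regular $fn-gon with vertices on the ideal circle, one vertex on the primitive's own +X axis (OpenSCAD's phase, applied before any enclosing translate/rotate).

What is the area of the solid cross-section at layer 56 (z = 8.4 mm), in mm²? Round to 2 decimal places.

62.89 mm²

At z = 8.4 mm: the r=4.5 cylinder contributes a regular 24-gon of circumradius 4.5 (area = (24/2)·4.500²·sin(360°/24) = 62.89 mm²). Overall, the cross-section is a single solid region. Net area = 62.89 mm².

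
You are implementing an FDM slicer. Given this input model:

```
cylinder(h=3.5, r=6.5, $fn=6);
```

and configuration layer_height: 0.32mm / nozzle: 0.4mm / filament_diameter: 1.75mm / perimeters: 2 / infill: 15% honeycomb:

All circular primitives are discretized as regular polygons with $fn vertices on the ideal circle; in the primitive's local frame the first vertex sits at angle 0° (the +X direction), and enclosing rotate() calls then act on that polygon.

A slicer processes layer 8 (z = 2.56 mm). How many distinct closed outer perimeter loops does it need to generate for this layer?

At z = 2.56 mm: the r=6.5 cylinder contributes a regular 6-gon of circumradius 6.5. The result has 1 disconnected region.

1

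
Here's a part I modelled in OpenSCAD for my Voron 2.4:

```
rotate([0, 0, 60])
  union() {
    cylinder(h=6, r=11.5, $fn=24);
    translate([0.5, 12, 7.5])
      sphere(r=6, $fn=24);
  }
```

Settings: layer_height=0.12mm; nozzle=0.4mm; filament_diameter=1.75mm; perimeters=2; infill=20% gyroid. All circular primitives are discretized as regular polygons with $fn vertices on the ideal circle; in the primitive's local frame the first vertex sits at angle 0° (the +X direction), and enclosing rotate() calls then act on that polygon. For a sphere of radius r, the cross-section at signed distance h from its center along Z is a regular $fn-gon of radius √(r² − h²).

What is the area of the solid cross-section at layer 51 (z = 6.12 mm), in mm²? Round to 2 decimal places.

105.90 mm²

At z = 6.12 mm: the cylinder is not intersected at this z (z outside [0, 6]); the sphere at (0.5, 12): section is a regular 24-gon, circumradius = √(r²−h²) = √(6²−1.38²) = 5.839 (area = (24/2)·5.839²·sin(360°/24) = 105.90 mm²); Taking the union: only the r=6 sphere at (0.5, 12) is present, so the union is just that shape — area = 105.90 mm²; (rotated 60° about Z; rotation is an isometry so areas/perimeters/island counts are preserved). Overall, the cross-section is a single solid region. Net area = 105.90 mm².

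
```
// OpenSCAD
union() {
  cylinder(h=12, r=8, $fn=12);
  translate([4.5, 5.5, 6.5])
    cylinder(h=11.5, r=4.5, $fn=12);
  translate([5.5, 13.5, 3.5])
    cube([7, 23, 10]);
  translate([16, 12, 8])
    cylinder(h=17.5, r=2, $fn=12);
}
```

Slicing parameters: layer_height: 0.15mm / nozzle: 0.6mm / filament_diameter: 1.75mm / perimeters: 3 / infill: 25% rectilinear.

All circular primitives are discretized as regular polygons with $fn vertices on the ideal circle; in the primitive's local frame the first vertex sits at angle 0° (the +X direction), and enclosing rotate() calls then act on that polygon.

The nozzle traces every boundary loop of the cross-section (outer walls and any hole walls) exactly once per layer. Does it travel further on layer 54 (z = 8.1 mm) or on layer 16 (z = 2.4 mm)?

layer 54 (z = 8.1 mm)

Layer 54 (z = 8.1): the cylinder: section is a regular 12-gon, circumradius r=8 (perimeter = 2·12·8.000·sin(180°/12) = 49.69 mm); the r=4.5 cylinder at (4.5, 5.5) gives a regular 12-gon of circumradius 4.5 (constant along its height) (perimeter = 2·12·4.500·sin(180°/12) = 27.95 mm); the cube at (5.5, 13.5) (footprint 7×23) is included at this height (perimeter 60.00 mm); the cylinder at (16, 12): section is a regular 12-gon, circumradius r=2 (perimeter = 2·12·2.000·sin(180°/12) = 12.42 mm); Merging all regions: the regions partially overlap (shared area 32.80 mm²), so the edge portions inside another operand are dropped and the merged outline is re-measured after clipping — boundary = 128.01 mm. So its perimeter = 128.01 mm. Layer 16 (z = 2.4): the cylinder: section is a regular 12-gon, circumradius r=8 (perimeter = 2·12·8.000·sin(180°/12) = 49.69 mm); the cylinder at (4.5, 5.5) is not intersected at this z (z outside [6.5, 18]); the cube at (5.5, 13.5) does not reach this height (z outside [3.5, 13.5]); the cylinder at (16, 12) is absent (z outside [8, 25.5]); Merging all regions: only the r=8 cylinder is present, so the union is just that shape — boundary = 49.69 mm. So its perimeter = 49.69 mm. Layer 54 is larger (128.01 vs 49.69 mm).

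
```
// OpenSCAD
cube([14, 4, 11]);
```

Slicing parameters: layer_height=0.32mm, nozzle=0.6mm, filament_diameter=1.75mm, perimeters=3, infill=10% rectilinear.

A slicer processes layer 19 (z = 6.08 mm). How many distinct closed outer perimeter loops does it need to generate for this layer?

1

At z = 6.08 mm: the cube is present — its section is the full 14×4 rectangle. The result has 1 disconnected region.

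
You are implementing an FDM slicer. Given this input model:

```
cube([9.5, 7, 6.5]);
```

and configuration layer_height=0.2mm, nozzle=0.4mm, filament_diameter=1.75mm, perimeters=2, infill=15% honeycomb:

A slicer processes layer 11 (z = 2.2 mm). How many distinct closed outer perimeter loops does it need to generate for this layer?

1

At z = 2.2 mm: the 9.5×7 cube contributes its full rectangle. The result has 1 disconnected region.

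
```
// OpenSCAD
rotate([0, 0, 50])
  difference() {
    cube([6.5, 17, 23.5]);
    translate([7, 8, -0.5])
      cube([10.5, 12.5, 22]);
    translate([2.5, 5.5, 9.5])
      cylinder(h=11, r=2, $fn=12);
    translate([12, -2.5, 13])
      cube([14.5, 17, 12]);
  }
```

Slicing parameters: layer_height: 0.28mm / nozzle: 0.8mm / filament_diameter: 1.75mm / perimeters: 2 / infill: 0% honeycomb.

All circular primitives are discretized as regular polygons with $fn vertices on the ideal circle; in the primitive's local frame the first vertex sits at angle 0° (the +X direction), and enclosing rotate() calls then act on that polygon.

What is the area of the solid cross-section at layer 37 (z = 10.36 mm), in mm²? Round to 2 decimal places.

98.50 mm²

At z = 10.36 mm: the cube is present — its section is the full 6.5×17 rectangle (area 110.50 mm²); the cube at (7, 8) is present — its section is the full 10.5×12.5 rectangle (area 131.25 mm²); the cylinder at (2.5, 5.5): section is a regular 12-gon, circumradius r=2 (area = (12/2)·2.000²·sin(360°/12) = 12.00 mm²); the cube at (12, -2.5) is absent (z outside [13, 25]); After the difference (first − rest): starting from the 6.5×17 cube (110.50 mm²), the 10.5×12.5 cube at (7, 8) misses the remaining region (no effect); the r=2 cylinder at (2.5, 5.5) lies wholly inside it (removes its full 12.00 mm² and its 12.42 mm outline becomes a hole wall) — area = 98.50 mm²; (rotated 50° about Z; rotation is an isometry so areas/perimeters/island counts are preserved). Overall, the cross-section is one region with 1 hole. Net area = 98.50 mm².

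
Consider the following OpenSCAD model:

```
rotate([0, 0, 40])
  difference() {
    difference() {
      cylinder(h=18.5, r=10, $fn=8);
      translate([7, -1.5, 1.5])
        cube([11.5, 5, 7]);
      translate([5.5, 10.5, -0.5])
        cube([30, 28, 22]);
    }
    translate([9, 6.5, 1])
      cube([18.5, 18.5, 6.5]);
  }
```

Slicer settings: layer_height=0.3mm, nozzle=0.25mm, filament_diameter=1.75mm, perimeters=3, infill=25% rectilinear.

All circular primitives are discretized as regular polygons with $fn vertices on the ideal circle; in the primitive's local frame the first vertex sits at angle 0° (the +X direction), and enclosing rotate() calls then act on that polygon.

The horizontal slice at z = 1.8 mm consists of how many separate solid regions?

At z = 1.8 mm: the r=10 cylinder contributes a regular 8-gon of circumradius 10; the cube at (7, -1.5) (footprint 11.5×5) is included at this height; the 30×28 cube at (5.5, 10.5) contributes its full rectangle; Subtracting the remaining from the first: starting from the r=10 cylinder, the 11.5×5 cube at (7, -1.5) partially overlaps it — only the 12.00 mm² overlap (of its 57.50 mm²) is removed, clipping the outline; the 30×28 cube at (5.5, 10.5) misses the remaining region (no effect) — 1 connected region; the 18.5×18.5 cube at (9, 6.5) contributes its full rectangle; After the difference (first − rest): starting from the result so far, the 18.5×18.5 cube at (9, 6.5) misses the remaining region (no effect) — 1 connected region; (whole slice rotated 40° about Z — lengths, areas and connectivity unchanged). The result has 1 disconnected region.

1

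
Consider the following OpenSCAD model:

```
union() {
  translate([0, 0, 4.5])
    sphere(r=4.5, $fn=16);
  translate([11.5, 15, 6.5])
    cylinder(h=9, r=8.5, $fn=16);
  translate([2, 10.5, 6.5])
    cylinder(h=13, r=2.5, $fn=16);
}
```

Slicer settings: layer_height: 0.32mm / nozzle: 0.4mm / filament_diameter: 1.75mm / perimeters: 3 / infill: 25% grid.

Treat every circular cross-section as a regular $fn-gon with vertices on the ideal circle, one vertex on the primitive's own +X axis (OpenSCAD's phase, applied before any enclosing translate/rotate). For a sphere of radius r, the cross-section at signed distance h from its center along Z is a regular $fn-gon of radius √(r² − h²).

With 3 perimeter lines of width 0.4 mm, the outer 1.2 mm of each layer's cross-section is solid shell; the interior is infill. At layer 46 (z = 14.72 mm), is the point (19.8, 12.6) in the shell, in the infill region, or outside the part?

At z = 14.72 mm: the sphere is not intersected at this z (|z−center|=10.220 > r=4.5); the cylinder at (11.5, 15): section is a regular 16-gon, circumradius r=8.5; the r=2.5 cylinder at (2, 10.5) gives a regular 16-gon of circumradius 2.5 (constant along its height); Merging all regions: the regions partially overlap (shared area 0.57 mm²), so overlapping operands fuse into one piece — 1 connected region. Overall, the cross-section is a single solid region. The nearest boundary edge runs (20.00, 15.00)→(19.35, 11.75); distance from the point to it = 0.27 mm. The point is not inside any of the regions above, so it lies outside the cross-section (0.27 mm from the nearest boundary).

outside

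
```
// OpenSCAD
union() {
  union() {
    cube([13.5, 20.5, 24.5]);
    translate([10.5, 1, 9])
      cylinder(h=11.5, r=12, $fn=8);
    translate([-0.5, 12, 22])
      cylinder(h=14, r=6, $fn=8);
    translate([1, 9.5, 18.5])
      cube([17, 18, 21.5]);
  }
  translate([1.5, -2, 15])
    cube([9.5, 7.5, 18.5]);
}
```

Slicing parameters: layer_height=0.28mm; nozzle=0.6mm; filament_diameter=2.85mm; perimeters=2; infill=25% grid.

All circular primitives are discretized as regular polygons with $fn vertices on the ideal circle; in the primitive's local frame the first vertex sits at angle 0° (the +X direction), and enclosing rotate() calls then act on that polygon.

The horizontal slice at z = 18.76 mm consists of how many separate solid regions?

At z = 18.76 mm: the 13.5×20.5 cube contributes its full rectangle; the cylinder at (10.5, 1): section is a regular 8-gon, circumradius r=12; the cylinder at (-0.5, 12) is not intersected at this z (z outside [22, 36]); the 17×18 cube at (1, 9.5) contributes its full rectangle; Taking the union: the regions partially overlap (shared area 290.21 mm²), so overlapping operands fuse into one piece — 1 connected region; the 9.5×7.5 cube at (1.5, -2) contributes its full rectangle; Combining (union): the 9.5×7.5 cube at (1.5, -2) lies entirely inside that combined region, so the union is just that combined region — 1 connected region. The result has 1 disconnected region.

1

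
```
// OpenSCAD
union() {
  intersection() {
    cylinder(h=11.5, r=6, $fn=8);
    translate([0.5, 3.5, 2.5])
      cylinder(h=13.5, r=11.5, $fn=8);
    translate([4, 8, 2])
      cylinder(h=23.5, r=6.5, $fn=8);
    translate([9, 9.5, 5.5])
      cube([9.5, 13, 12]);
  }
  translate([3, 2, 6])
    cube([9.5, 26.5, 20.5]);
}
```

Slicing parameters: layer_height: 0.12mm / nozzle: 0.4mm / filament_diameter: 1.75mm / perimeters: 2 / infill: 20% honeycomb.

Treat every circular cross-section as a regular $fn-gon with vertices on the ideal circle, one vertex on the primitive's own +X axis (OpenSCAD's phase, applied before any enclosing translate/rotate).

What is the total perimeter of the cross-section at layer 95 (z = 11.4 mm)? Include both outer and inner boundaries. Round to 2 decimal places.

72.00 mm

At z = 11.4 mm: the cylinder: section is a regular 8-gon, circumradius r=6 (perimeter = 2·8·6.000·sin(180°/8) = 36.74 mm); the r=11.5 cylinder at (0.5, 3.5) contributes a regular 8-gon of circumradius 11.5 (perimeter = 2·8·11.500·sin(180°/8) = 70.41 mm); the r=6.5 cylinder at (4, 8) gives a regular 8-gon of circumradius 6.5 (constant along its height) (perimeter = 2·8·6.500·sin(180°/8) = 39.80 mm); the cube at (9, 9.5) (footprint 9.5×13) is included at this height (perimeter 45.00 mm); Taking the intersection: the r=6 cylinder lies inside the r=11.5 cylinder at (0.5, 3.5), so it is kept whole; the r=6.5 cylinder at (4, 8) partially overlaps the running intersection; clipping to the common part keeps 15.80 mm²; the 9.5×13 cube at (9, 9.5) does not overlap the running intersection (empty) — nothing remains; the cube at (3, 2) (footprint 9.5×26.5) is included at this height (perimeter 72.00 mm); Merging all regions: only the 9.5×26.5 cube at (3, 2) is present, so the union is just that shape — boundary = 72.00 mm. Overall, the cross-section is a single solid region. Total boundary length (outer) = 72.00 mm.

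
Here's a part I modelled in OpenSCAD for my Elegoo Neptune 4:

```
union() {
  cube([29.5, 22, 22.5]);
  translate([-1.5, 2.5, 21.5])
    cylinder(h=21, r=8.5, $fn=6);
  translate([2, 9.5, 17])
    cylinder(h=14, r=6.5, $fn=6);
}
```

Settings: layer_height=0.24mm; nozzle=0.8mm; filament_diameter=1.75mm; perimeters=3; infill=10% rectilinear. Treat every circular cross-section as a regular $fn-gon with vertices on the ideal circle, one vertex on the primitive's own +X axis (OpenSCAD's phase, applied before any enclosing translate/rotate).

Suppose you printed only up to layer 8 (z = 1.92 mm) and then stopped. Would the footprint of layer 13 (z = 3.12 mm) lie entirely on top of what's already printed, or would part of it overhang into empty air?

entirely on top

Compare the two slices. At z = 1.92: the cube is present — its section is the full 29.5×22 rectangle (area 649.00 mm²); the cylinder at (-1.5, 2.5) is not intersected at this z (z outside [21.5, 42.5]); the cylinder at (2, 9.5) is not intersected at this z (z outside [17, 31]); Merging all regions: only the 29.5×22 cube is present, so the union is just that shape — area = 649.00 mm². At z = 3.12: the cube (footprint 29.5×22) is included at this height (area 649.00 mm²); the cylinder at (-1.5, 2.5) is not intersected at this z (z outside [21.5, 42.5]); the cylinder at (2, 9.5) is absent (z outside [17, 31]); Merging all regions: only the 29.5×22 cube is present, so the union is just that shape — area = 649.00 mm². Checking containment: the cross-section at z = 3.12 is a subset of the cross-section at z = 1.92.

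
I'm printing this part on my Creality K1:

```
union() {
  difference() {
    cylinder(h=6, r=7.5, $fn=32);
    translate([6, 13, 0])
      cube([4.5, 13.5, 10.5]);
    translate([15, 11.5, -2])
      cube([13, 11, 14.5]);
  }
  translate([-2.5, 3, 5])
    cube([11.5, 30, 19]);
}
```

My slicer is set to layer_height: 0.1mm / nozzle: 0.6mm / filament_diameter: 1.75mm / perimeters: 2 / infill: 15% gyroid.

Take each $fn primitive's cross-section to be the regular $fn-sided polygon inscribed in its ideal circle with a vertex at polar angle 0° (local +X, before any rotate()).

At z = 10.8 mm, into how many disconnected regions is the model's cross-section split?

At z = 10.8 mm: the cylinder does not reach this height (z outside [0, 6]); the cube at (6, 13) is absent (z outside [0, 10.5]); the cube at (15, 11.5) is present — its section is the full 13×11 rectangle; Taking the first minus the rest: the first operand is absent here, so nothing remains; the cube at (-2.5, 3) is present — its section is the full 11.5×30 rectangle; Merging all regions: only the 11.5×30 cube at (-2.5, 3) is present, so the union is just that shape — 1 connected region. The result has 1 disconnected region.

1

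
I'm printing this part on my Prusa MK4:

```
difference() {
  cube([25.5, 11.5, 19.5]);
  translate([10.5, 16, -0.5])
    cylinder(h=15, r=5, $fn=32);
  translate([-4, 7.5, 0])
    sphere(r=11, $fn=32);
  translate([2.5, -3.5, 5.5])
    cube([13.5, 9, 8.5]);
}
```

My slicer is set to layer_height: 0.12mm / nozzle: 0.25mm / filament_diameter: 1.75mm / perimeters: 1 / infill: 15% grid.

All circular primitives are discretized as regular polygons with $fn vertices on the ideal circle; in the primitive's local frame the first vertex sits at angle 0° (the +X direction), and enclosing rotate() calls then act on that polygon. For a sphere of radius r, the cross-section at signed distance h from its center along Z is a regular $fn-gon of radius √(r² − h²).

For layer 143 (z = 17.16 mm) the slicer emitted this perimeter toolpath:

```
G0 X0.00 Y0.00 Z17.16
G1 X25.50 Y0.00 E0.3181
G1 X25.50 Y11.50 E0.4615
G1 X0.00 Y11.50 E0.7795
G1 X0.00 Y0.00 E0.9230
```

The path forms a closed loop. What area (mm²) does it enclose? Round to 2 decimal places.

293.25 mm²

Apply the shoelace formula to the sequence of (X, Y) vertices; enclosed area = 293.25 mm².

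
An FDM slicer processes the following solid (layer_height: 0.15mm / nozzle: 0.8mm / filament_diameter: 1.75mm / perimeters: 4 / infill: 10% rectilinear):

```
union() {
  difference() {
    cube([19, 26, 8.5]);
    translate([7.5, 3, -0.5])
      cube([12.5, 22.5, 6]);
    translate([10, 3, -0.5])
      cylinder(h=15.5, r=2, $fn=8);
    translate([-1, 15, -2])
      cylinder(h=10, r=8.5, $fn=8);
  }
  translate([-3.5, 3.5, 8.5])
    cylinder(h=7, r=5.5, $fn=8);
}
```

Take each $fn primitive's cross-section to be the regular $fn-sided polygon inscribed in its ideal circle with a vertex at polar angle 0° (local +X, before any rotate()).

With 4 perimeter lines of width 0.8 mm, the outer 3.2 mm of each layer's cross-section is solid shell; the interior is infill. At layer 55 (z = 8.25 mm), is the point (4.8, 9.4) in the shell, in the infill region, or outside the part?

At z = 8.25 mm: the 19×26 cube contributes its full rectangle; the cube at (7.5, 3) is not intersected at this z (z outside [-0.5, 5.5]); the r=2 cylinder at (10, 3) contributes a regular 8-gon of circumradius 2; the cylinder at (-1, 15) is absent (z outside [-2, 8]); Subtracting the remaining from the first: starting from the 19×26 cube, the r=2 cylinder at (10, 3) lies wholly inside it (removes its full 11.31 mm² and its 12.25 mm outline becomes a hole wall) — 1 connected region with 1 hole; the cylinder at (-3.5, 3.5) does not reach this height (z outside [8.5, 15.5]); Combining (union): only that combined region is present, so the union is just that shape — 1 connected region with 1 hole. Overall, the cross-section is one region with 1 hole. The nearest boundary edge runs (0.00, 0.00)→(0.00, 26.00); distance from the point to it = 4.80 mm. The point is inside the cross-section and 4.80 mm from the nearest boundary — more than the 3.2 mm shell width (4 × 0.8), so it's in the infill interior.

infill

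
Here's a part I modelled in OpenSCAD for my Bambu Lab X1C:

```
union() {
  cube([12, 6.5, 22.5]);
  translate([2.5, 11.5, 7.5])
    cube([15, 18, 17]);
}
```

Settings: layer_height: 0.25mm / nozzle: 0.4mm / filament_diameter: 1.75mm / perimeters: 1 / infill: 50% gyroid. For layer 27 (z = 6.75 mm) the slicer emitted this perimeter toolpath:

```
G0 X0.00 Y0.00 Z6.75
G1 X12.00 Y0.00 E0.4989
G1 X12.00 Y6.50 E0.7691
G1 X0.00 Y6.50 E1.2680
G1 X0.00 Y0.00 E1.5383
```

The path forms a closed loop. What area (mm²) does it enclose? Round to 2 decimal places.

Apply the shoelace formula to the sequence of (X, Y) vertices; enclosed area = 78.00 mm².

78.00 mm²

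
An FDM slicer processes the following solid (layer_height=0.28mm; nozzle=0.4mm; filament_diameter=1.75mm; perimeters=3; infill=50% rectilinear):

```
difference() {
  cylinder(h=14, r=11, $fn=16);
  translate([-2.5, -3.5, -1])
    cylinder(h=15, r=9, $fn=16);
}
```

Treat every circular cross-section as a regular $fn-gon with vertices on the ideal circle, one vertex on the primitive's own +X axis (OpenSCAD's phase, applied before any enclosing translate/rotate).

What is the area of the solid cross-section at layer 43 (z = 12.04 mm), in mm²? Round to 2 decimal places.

At z = 12.04 mm: the r=11 cylinder gives a regular 16-gon of circumradius 11 (constant along its height) (area = (16/2)·11.000²·sin(360°/16) = 370.44 mm²); the r=9 cylinder at (-2.5, -3.5) contributes a regular 16-gon of circumradius 9 (area = (16/2)·9.000²·sin(360°/16) = 247.98 mm²); Subtracting the remaining from the first: starting from the r=11 cylinder (370.44 mm²), the r=9 cylinder at (-2.5, -3.5) partially overlaps it — only the 215.62 mm² overlap (of its 247.98 mm²) is removed, clipping the outline — area = 154.82 mm². Overall, the cross-section is a single solid region. Net area = 154.82 mm².

154.82 mm²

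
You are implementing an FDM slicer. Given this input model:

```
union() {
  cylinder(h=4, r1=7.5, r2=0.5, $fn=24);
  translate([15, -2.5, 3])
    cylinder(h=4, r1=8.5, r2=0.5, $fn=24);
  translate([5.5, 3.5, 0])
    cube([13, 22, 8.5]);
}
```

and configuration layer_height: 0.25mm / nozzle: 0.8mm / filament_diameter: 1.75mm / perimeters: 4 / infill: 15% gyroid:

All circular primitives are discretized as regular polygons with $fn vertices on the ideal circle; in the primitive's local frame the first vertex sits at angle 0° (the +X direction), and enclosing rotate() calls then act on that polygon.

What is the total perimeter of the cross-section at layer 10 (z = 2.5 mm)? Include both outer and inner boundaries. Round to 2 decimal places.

89.58 mm

At z = 2.5 mm: the cone (r1=7.5→r2=0.5) has section circumradius 3.125 here — a regular 24-gon (perimeter = 2·24·3.125·sin(180°/24) = 19.58 mm); the cone at (15, -2.5) is not intersected at this z (z outside [3, 7]); the cube at (5.5, 3.5) (footprint 13×22) is included at this height (perimeter 70.00 mm); Taking the union: the 2 present regions are separate (no shared area or edge), so areas and boundary lengths simply add and each stays a separate island — boundary = 89.58 mm. Overall, the cross-section has 2 separate islands. Total boundary length (outer) = 89.58 mm.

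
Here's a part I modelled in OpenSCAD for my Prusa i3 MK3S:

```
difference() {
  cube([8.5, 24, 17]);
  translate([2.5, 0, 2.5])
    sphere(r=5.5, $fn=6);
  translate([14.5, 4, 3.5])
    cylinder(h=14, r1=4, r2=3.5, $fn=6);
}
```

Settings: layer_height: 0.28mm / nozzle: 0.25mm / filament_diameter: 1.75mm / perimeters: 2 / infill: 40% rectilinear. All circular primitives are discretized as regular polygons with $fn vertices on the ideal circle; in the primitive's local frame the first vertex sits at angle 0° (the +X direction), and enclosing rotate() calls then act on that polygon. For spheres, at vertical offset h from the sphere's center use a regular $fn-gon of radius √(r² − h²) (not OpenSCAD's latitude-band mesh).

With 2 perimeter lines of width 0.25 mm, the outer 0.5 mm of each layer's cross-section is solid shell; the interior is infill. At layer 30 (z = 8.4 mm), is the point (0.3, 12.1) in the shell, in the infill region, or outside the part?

At z = 8.4 mm: the cube (footprint 8.5×24) is included at this height; the sphere at (2.5, 0) is not intersected at this z (|z−center|=5.900 > r=5.5); the cone at (14.5, 4) (r1=4→r2=3.5) has section circumradius 3.825 here — a regular 6-gon; After the difference (first − rest): starting from the 8.5×24 cube, the cone at (14.5, 4) misses the remaining region (no effect) — 1 connected region. Overall, the cross-section is a single solid region. The nearest boundary edge runs (0.00, 0.00)→(0.00, 24.00); distance from the point to it = 0.30 mm. The point is inside the cross-section, 0.30 mm from the nearest boundary — within the 0.5 mm shell band (2 × 0.25).

shell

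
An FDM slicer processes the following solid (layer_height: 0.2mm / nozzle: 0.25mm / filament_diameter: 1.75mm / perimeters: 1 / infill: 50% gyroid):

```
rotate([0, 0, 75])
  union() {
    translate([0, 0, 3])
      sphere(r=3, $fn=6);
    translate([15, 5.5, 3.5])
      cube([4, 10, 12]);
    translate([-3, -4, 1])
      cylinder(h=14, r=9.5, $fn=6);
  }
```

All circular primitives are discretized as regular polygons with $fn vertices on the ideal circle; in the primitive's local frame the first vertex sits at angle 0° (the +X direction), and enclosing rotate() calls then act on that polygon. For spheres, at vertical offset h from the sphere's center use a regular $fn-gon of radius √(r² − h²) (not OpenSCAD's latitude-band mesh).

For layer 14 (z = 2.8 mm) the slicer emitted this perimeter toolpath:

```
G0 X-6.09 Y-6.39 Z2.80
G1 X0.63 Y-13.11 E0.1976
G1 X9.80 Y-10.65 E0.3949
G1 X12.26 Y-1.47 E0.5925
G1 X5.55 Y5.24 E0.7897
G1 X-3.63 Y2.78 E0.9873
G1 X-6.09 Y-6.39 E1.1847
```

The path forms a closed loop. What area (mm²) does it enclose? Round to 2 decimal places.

234.39 mm²

Apply the shoelace formula to the sequence of (X, Y) vertices; enclosed area = 234.39 mm².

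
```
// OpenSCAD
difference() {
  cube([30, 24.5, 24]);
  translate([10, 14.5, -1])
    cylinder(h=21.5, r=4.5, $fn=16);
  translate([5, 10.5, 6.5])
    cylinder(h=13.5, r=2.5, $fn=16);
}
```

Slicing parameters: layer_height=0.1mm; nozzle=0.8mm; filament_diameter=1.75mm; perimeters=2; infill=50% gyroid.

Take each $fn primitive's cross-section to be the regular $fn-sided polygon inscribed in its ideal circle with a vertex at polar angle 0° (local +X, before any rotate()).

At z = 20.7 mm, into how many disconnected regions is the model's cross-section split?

At z = 20.7 mm: the 30×24.5 cube contributes its full rectangle; the cylinder at (10, 14.5) does not reach this height (z outside [-1, 20.5]); the cylinder at (5, 10.5) is not intersected at this z (z outside [6.5, 20]); Taking the first minus the rest: none of the subtracted shapes is present at this height, so the 30×24.5 cube is unchanged — 1 connected region. The result has 1 disconnected region.

1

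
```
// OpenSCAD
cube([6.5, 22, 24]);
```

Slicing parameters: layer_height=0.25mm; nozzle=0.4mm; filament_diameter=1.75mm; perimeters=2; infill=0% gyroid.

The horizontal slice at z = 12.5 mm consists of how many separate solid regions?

1

At z = 12.5 mm: the 6.5×22 cube contributes its full rectangle. The result has 1 disconnected region.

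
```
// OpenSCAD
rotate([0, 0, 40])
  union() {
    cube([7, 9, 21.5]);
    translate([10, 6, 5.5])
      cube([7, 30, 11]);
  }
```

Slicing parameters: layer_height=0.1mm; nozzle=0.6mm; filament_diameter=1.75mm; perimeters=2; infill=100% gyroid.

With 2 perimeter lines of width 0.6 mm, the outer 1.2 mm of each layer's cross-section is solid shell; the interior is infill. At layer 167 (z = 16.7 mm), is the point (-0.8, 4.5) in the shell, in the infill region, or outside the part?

At z = 16.7 mm: the 7×9 cube contributes its full rectangle; the cube at (10, 6) does not reach this height (z outside [5.5, 16.5]); Taking the union: only the 7×9 cube is present, so the union is just that shape — 1 connected region; (whole slice rotated 40° about Z — lengths, areas and connectivity unchanged). Overall, the cross-section is a single solid region. Undo the 40° rotation: the query point maps to (2.280, 3.961) in the un-rotated model frame. The nearest boundary edge runs (0.00, 9.00)→(0.00, 0.00); distance from the point to it = 2.28 mm. The point is inside the cross-section and 2.28 mm from the nearest boundary — more than the 1.2 mm shell width (2 × 0.6), so it's in the infill interior.

infill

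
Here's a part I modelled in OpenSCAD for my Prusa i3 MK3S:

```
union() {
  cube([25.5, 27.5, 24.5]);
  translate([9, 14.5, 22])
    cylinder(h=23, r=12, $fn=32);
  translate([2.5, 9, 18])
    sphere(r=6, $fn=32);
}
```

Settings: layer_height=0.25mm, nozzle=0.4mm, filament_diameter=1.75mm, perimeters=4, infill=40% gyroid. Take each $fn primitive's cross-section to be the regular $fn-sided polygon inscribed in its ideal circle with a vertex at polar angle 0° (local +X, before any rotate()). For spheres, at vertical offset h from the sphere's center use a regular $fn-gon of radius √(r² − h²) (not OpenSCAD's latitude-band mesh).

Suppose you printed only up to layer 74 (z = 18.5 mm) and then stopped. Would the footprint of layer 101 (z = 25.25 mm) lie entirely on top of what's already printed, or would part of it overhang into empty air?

Compare the two slices. At z = 18.5: the 25.5×27.5 cube contributes its full rectangle (area 701.25 mm²); the cylinder at (9, 14.5) does not reach this height (z outside [22, 45]); the sphere at (2.5, 9): section is a regular 32-gon, circumradius = √(r²−h²) = √(6²−0.5²) = 5.979 (area = (32/2)·5.979²·sin(360°/32) = 111.59 mm²); Combining (union): the regions partially overlap — summed areas 812.84 mm² minus the doubly-counted overlap 84.70 mm² gives 728.14 mm² — area = 728.14 mm². At z = 25.25: the cube is absent (z outside [0, 24.5]); the r=12 cylinder at (9, 14.5) gives a regular 32-gon of circumradius 12 (constant along its height) (area = (32/2)·12.000²·sin(360°/32) = 449.49 mm²); the sphere at (2.5, 9) is absent (|z−center|=7.250 > r=6); Merging all regions: only the r=12 cylinder at (9, 14.5) is present, so the union is just that shape — area = 449.49 mm². Checking containment: at z = 25.25 the cross-section extends beyond the z = 18.5 cross-section by about 19.32 mm².

part overhangs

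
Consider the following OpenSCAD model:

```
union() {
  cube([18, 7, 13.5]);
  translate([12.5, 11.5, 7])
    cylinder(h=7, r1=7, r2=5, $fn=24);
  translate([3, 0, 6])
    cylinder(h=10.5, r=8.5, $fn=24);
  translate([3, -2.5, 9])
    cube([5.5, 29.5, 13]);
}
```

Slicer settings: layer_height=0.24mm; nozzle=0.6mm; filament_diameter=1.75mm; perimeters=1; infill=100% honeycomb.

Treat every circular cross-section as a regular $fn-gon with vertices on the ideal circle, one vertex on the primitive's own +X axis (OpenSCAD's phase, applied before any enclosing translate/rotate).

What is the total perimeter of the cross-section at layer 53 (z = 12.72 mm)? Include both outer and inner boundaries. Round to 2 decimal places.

At z = 12.72 mm: the cube is present — its section is the full 18×7 rectangle (perimeter 50.00 mm); the cone at (12.5, 11.5) (r1=7→r2=5) has section circumradius 5.366 here — a regular 24-gon (perimeter = 2·24·5.366·sin(180°/24) = 33.62 mm); the r=8.5 cylinder at (3, 0) contributes a regular 24-gon of circumradius 8.5 (perimeter = 2·24·8.500·sin(180°/24) = 53.25 mm); the cube at (3, -2.5) is present — its section is the full 5.5×29.5 rectangle (perimeter 70.00 mm); Taking the union: the regions partially overlap (shared area 139.05 mm²), so the edge portions inside another operand are dropped and the merged outline is re-measured after clipping — boundary (outer + 1 inner loop) = 113.95 mm. Overall, the cross-section is one region with 1 hole. Total boundary length (outer + inner) = 113.95 mm.

113.95 mm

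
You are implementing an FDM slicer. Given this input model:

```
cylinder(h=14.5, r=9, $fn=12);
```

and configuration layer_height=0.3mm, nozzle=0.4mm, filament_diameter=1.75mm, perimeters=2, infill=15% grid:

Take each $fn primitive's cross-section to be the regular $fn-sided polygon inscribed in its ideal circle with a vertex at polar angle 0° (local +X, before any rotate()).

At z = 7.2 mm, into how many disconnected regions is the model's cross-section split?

1

At z = 7.2 mm: the r=9 cylinder contributes a regular 12-gon of circumradius 9. The result has 1 disconnected region.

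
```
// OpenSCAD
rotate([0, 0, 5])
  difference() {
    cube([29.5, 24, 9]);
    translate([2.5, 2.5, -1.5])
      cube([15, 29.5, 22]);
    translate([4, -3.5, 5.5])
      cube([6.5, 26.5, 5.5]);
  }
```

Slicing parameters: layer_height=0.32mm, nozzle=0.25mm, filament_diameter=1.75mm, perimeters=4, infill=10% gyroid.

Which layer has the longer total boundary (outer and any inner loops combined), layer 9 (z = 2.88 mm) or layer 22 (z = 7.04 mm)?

layer 9 (z = 2.88 mm)

Layer 9 (z = 2.88): the cube (footprint 29.5×24) is included at this height (perimeter 107.00 mm); the cube at (2.5, 2.5) is present — its section is the full 15×29.5 rectangle (perimeter 89.00 mm); the cube at (4, -3.5) is absent (z outside [5.5, 11]); Taking the first minus the rest: starting from the 29.5×24 cube, the 15×29.5 cube at (2.5, 2.5) partially overlaps it — only the 322.50 mm² overlap (of its 442.50 mm²) is removed, clipping the outline — boundary = 150.00 mm; (rotated 5° about Z; rotation is an isometry so areas/perimeters/island counts are preserved). So its perimeter = 150.00 mm. Layer 22 (z = 7.04): the 29.5×24 cube contributes its full rectangle (perimeter 107.00 mm); the cube at (2.5, 2.5) is present — its section is the full 15×29.5 rectangle (perimeter 89.00 mm); the cube at (4, -3.5) is present — its section is the full 6.5×26.5 rectangle (perimeter 66.00 mm); Taking the first minus the rest: starting from the 29.5×24 cube, the 15×29.5 cube at (2.5, 2.5) partially overlaps it — only the 322.50 mm² overlap (of its 442.50 mm²) is removed, clipping the outline; the 6.5×26.5 cube at (4, -3.5) partially overlaps it — only the 16.25 mm² overlap (of its 172.25 mm²) is removed, clipping the outline — boundary = 142.00 mm; (rotated 5° about Z; rotation is an isometry so areas/perimeters/island counts are preserved). So its perimeter = 142.00 mm. Layer 9 is larger (150.00 vs 142.00 mm).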